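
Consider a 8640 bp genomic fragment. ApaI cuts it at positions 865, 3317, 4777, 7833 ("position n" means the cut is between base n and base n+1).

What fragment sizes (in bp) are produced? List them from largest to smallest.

Linear molecule, 4 cuts → 5 fragments:
  865 − 0 = 865 bp
  3317 − 865 = 2452 bp
  4777 − 3317 = 1460 bp
  7833 − 4777 = 3056 bp
  8640 − 7833 = 807 bp
Sorted largest to smallest: 3056, 2452, 1460, 865, 807 bp.

3056, 2452, 1460, 865, 807 bp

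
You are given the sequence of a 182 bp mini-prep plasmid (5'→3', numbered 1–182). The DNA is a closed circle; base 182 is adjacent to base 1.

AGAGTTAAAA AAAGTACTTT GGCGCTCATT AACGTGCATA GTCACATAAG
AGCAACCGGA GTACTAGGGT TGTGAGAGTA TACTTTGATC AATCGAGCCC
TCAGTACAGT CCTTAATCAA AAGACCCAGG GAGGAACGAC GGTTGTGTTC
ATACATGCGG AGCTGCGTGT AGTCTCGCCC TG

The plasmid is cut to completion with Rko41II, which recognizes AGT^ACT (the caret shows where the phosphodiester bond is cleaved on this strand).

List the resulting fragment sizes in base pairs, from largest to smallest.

135, 47 bp

Rko41II sites (AGTACT) start at positions 13, 60.
Rko41II cuts after base 3 of each site, so after positions 15, 62.
Circular molecule, 2 cuts → 2 fragments:
  16–62 → 47 bp
  63–182 then 1–15 → 120 + 15 = 135 bp
Sorted largest to smallest: 135, 47 bp.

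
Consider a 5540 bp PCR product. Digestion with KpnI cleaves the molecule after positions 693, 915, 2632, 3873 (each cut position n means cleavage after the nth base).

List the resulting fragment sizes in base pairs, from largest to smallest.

1717, 1667, 1241, 693, 222 bp

Linear molecule, 4 cuts → 5 fragments:
  693 − 0 = 693 bp
  915 − 693 = 222 bp
  2632 − 915 = 1717 bp
  3873 − 2632 = 1241 bp
  5540 − 3873 = 1667 bp
Sorted largest to smallest: 1717, 1667, 1241, 693, 222 bp.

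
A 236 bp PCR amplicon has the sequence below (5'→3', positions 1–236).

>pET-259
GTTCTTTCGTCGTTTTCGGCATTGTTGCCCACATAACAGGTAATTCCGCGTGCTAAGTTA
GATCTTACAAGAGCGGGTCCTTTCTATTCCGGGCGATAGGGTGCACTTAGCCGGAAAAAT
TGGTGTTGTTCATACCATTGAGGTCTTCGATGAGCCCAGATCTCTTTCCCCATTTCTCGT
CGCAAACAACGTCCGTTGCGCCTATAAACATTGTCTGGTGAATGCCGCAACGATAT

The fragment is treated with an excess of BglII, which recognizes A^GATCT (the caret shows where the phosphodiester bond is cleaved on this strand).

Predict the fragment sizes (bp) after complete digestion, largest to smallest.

98, 78, 60 bp

BglII sites (AGATCT) start at positions 60, 158.
BglII cuts after the first base of each site, so after positions 60, 158.
Linear molecule, 2 cuts → 3 fragments:
  1–60 → 60 bp
  61–158 → 98 bp
  159–236 → 78 bp
Sorted largest to smallest: 98, 78, 60 bp.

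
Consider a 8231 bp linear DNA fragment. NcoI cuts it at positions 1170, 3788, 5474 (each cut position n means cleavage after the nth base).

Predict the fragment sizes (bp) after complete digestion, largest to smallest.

2757, 2618, 1686, 1170 bp

Linear molecule, 3 cuts → 4 fragments:
  1170 − 0 = 1170 bp
  3788 − 1170 = 2618 bp
  5474 − 3788 = 1686 bp
  8231 − 5474 = 2757 bp
Sorted largest to smallest: 2757, 2618, 1686, 1170 bp.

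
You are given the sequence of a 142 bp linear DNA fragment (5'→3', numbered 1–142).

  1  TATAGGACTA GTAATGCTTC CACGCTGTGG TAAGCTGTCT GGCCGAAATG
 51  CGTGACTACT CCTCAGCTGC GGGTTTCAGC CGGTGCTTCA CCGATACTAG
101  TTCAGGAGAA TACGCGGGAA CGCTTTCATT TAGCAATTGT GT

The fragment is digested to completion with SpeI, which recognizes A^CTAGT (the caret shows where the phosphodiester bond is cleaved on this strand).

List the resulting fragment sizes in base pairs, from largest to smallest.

89, 46, 7 bp

SpeI sites (ACTAGT) start at positions 7, 96.
SpeI cuts after the first base of each site, so after positions 7, 96.
Linear molecule, 2 cuts → 3 fragments:
  1–7 → 7 bp
  8–96 → 89 bp
  97–142 → 46 bp
Sorted largest to smallest: 89, 46, 7 bp.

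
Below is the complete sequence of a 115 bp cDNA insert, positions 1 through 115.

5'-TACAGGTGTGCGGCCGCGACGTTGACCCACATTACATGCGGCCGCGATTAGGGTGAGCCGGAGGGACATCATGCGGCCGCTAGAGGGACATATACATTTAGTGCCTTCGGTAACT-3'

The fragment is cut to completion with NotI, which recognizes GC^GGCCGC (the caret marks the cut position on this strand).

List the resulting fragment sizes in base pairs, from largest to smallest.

NotI sites (GCGGCCGC) start at positions 10, 38, 73.
NotI cuts after base 2 of each site, so after positions 11, 39, 74.
Linear molecule, 3 cuts → 4 fragments:
  1–11 → 11 bp
  12–39 → 28 bp
  40–74 → 35 bp
  75–115 → 41 bp
Sorted largest to smallest: 41, 35, 28, 11 bp.

41, 35, 28, 11 bp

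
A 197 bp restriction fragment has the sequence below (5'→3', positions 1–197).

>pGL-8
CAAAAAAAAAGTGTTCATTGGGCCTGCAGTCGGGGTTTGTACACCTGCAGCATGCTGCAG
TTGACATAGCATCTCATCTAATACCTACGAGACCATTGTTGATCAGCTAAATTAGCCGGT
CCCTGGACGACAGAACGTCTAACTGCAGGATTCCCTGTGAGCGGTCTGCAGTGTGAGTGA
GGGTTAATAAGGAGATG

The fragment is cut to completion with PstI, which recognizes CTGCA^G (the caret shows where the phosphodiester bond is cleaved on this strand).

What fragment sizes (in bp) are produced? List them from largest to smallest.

PstI sites (CTGCAG) start at positions 24, 45, 55, 143, 166.
PstI cuts after base 5 of each site (before the last base), so after positions 28, 49, 59, 147, 170.
Linear molecule, 5 cuts → 6 fragments:
  1–28 → 28 bp
  29–49 → 21 bp
  50–59 → 10 bp
  60–147 → 88 bp
  148–170 → 23 bp
  171–197 → 27 bp
Sorted largest to smallest: 88, 28, 27, 23, 21, 10 bp.

88, 28, 27, 23, 21, 10 bp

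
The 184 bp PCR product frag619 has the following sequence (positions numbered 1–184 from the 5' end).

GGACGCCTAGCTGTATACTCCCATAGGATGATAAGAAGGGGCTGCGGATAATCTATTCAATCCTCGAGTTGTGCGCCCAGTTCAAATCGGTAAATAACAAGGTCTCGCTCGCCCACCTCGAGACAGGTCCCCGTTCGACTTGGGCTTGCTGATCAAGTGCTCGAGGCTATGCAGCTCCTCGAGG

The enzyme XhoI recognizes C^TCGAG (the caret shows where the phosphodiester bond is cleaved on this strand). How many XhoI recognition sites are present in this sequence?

4

CTCGAG occurs starting at positions 63, 117, 160, 178.
XhoI cuts at 4 sites.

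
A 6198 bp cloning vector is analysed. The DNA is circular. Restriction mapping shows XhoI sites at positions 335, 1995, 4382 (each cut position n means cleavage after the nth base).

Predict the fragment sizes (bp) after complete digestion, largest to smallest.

2387, 2151, 1660 bp

Circular molecule, 3 cuts → 3 fragments:
  1995 − 335 = 1660 bp
  4382 − 1995 = 2387 bp
  wrap: 6198 − 4382 + 335 = 2151 bp
Sorted largest to smallest: 2387, 2151, 1660 bp.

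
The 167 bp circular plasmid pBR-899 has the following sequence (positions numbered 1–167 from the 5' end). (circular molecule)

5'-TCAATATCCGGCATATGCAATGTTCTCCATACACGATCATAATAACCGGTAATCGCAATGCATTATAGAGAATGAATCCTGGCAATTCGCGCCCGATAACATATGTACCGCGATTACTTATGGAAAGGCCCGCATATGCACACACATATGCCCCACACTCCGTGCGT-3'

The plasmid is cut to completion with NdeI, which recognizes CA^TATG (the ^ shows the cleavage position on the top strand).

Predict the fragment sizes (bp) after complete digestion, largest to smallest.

NdeI sites (CATATG) start at positions 12, 100, 133, 145.
NdeI cuts after base 2 of each site, so after positions 13, 101, 134, 146.
Circular molecule, 4 cuts → 4 fragments:
  14–101 → 88 bp
  102–134 → 33 bp
  135–146 → 12 bp
  147–167 then 1–13 → 21 + 13 = 34 bp
Sorted largest to smallest: 88, 34, 33, 12 bp.

88, 34, 33, 12 bp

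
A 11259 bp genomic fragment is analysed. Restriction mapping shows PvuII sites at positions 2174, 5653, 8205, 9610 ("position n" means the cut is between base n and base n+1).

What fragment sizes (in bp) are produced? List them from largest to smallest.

Linear molecule, 4 cuts → 5 fragments:
  2174 − 0 = 2174 bp
  5653 − 2174 = 3479 bp
  8205 − 5653 = 2552 bp
  9610 − 8205 = 1405 bp
  11259 − 9610 = 1649 bp
Sorted largest to smallest: 3479, 2552, 2174, 1649, 1405 bp.

3479, 2552, 2174, 1649, 1405 bp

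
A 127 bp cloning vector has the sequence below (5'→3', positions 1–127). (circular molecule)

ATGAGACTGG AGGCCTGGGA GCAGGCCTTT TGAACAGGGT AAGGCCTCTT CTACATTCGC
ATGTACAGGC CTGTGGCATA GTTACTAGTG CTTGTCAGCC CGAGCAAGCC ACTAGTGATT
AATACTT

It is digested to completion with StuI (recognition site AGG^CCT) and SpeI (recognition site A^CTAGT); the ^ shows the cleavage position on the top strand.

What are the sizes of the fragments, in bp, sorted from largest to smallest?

StuI sites (AGGCCT) start at positions 11, 23, 42, 67.
StuI cuts after base 3 of each site, so after positions 13, 25, 44, 69.
SpeI sites (ACTAGT) start at positions 84, 111.
SpeI cuts after the first base of each site, so after positions 84, 111.
Combined cut positions: 13, 25, 44, 69, 84, 111.
Circular molecule, 6 cuts → 6 fragments:
  14–25 → 12 bp
  26–44 → 19 bp
  45–69 → 25 bp
  70–84 → 15 bp
  85–111 → 27 bp
  112–127 then 1–13 → 16 + 13 = 29 bp
Sorted largest to smallest: 29, 27, 25, 19, 15, 12 bp.

29, 27, 25, 19, 15, 12 bp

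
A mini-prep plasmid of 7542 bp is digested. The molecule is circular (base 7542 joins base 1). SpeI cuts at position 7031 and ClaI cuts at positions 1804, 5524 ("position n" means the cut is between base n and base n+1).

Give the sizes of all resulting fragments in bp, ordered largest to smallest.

3720, 2315, 1507 bp

Combined cut positions (sorted): 1804, 5524, 7031.
Circular molecule, 3 cuts → 3 fragments:
  5524 − 1804 = 3720 bp
  7031 − 5524 = 1507 bp
  wrap: 7542 − 7031 + 1804 = 2315 bp
Sorted largest to smallest: 3720, 2315, 1507 bp.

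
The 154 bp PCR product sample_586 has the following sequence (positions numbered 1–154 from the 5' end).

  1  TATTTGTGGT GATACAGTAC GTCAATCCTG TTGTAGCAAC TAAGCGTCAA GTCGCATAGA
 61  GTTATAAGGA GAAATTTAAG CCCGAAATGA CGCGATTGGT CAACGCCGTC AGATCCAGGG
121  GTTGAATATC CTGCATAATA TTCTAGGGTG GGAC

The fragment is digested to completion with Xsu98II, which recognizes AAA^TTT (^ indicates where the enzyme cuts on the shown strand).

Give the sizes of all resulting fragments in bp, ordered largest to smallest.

80, 74 bp

The Xsu98II site (AAATTT) starts at position 72.
Xsu98II cuts after base 3 of each site, so after position 74.
Linear molecule, 1 cut → 2 fragments:
  1–74 → 74 bp
  75–154 → 80 bp
Sorted largest to smallest: 80, 74 bp.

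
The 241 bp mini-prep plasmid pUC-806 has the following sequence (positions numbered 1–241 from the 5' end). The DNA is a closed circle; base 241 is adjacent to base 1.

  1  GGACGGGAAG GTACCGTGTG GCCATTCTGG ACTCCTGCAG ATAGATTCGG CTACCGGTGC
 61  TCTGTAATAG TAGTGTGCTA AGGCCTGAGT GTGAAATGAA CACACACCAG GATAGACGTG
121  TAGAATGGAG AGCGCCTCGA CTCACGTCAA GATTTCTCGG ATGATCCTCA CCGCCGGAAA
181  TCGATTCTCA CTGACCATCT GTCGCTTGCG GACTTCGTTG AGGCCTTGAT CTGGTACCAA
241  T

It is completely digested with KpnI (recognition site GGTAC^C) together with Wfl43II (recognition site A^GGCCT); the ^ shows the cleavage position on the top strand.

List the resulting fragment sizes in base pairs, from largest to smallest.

140, 67, 18, 16 bp

KpnI sites (GGTACC) start at positions 10, 233.
KpnI cuts after base 5 of each site (before the last base), so after positions 14, 237.
Wfl43II sites (AGGCCT) start at positions 81, 221.
Wfl43II cuts after the first base of each site, so after positions 81, 221.
Combined cut positions: 14, 81, 221, 237.
Circular molecule, 4 cuts → 4 fragments:
  15–81 → 67 bp
  82–221 → 140 bp
  222–237 → 16 bp
  238–241 then 1–14 → 4 + 14 = 18 bp
Sorted largest to smallest: 140, 67, 18, 16 bp.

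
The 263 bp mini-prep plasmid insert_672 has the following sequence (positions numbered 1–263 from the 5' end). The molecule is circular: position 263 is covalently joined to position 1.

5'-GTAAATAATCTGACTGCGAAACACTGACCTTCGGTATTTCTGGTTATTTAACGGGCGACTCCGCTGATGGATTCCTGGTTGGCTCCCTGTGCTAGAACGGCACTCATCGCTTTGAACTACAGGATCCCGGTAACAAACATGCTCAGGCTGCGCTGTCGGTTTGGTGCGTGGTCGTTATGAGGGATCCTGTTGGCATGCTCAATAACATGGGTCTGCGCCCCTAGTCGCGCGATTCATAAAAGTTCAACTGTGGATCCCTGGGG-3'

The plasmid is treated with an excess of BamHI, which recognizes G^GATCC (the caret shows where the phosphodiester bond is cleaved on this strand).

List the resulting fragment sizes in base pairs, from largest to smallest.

133, 70, 60 bp

BamHI sites (GGATCC) start at positions 122, 182, 252.
BamHI cuts after the first base of each site, so after positions 122, 182, 252.
Circular molecule, 3 cuts → 3 fragments:
  123–182 → 60 bp
  183–252 → 70 bp
  253–263 then 1–122 → 11 + 122 = 133 bp
Sorted largest to smallest: 133, 70, 60 bp.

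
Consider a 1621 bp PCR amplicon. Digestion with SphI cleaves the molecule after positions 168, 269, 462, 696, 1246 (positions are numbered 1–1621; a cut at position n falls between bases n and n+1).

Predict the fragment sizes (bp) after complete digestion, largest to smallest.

550, 375, 234, 193, 168, 101 bp

Linear molecule, 5 cuts → 6 fragments:
  168 − 0 = 168 bp
  269 − 168 = 101 bp
  462 − 269 = 193 bp
  696 − 462 = 234 bp
  1246 − 696 = 550 bp
  1621 − 1246 = 375 bp
Sorted largest to smallest: 550, 375, 234, 193, 168, 101 bp.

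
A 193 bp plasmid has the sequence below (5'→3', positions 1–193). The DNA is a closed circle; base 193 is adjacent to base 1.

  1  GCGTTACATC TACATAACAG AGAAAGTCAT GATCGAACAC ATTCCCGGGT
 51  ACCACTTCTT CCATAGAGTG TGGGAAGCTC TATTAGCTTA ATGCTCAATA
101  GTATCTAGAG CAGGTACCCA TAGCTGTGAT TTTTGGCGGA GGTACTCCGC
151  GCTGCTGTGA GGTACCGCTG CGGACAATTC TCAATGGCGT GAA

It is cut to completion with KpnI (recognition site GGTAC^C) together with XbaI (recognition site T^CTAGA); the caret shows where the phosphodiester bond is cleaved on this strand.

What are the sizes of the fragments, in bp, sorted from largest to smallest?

KpnI sites (GGTACC) start at positions 48, 113, 161.
KpnI cuts after base 5 of each site (before the last base), so after positions 52, 117, 165.
The XbaI site (TCTAGA) starts at position 104.
XbaI cuts after the first base of each site, so after position 104.
Combined cut positions: 52, 104, 117, 165.
Circular molecule, 4 cuts → 4 fragments:
  53–104 → 52 bp
  105–117 → 13 bp
  118–165 → 48 bp
  166–193 then 1–52 → 28 + 52 = 80 bp
Sorted largest to smallest: 80, 52, 48, 13 bp.

80, 52, 48, 13 bp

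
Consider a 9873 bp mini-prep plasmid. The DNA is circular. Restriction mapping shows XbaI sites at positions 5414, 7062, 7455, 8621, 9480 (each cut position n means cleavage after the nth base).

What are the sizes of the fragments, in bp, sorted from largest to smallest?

Circular molecule, 5 cuts → 5 fragments:
  7062 − 5414 = 1648 bp
  7455 − 7062 = 393 bp
  8621 − 7455 = 1166 bp
  9480 − 8621 = 859 bp
  wrap: 9873 − 9480 + 5414 = 5807 bp
Sorted largest to smallest: 5807, 1648, 1166, 859, 393 bp.

5807, 1648, 1166, 859, 393 bp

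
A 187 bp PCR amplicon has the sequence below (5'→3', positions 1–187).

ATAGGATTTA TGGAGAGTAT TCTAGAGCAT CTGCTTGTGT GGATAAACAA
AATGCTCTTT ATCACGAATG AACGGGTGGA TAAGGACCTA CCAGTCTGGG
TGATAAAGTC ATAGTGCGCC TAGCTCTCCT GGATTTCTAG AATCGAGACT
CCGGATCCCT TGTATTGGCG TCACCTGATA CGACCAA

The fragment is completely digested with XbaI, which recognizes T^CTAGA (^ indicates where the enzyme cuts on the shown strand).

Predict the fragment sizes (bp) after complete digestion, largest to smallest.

115, 51, 21 bp

XbaI sites (TCTAGA) start at positions 21, 136.
XbaI cuts after the first base of each site, so after positions 21, 136.
Linear molecule, 2 cuts → 3 fragments:
  1–21 → 21 bp
  22–136 → 115 bp
  137–187 → 51 bp
Sorted largest to smallest: 115, 51, 21 bp.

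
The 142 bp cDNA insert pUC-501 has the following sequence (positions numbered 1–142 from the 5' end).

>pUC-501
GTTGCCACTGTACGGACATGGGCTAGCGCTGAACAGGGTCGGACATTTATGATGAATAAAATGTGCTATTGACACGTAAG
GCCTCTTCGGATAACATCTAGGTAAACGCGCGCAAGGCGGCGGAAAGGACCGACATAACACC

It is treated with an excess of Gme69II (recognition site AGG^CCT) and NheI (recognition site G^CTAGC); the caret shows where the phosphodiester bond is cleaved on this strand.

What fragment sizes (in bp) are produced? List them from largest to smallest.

The Gme69II site (AGGCCT) starts at position 79.
Gme69II cuts after base 3 of each site, so after position 81.
The NheI site (GCTAGC) starts at position 22.
NheI cuts after the first base of each site, so after position 22.
Combined cut positions: 22, 81.
Linear molecule, 2 cuts → 3 fragments:
  1–22 → 22 bp
  23–81 → 59 bp
  82–142 → 61 bp
Sorted largest to smallest: 61, 59, 22 bp.

61, 59, 22 bp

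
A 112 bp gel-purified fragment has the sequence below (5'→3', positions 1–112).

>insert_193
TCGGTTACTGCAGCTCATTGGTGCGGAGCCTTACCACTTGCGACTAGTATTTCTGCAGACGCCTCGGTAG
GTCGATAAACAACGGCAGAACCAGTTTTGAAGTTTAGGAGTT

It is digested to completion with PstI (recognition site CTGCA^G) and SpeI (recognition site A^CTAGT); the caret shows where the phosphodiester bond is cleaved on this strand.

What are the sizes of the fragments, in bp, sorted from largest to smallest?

55, 31, 14, 12 bp

PstI sites (CTGCAG) start at positions 8, 53.
PstI cuts after base 5 of each site (before the last base), so after positions 12, 57.
The SpeI site (ACTAGT) starts at position 43.
SpeI cuts after the first base of each site, so after position 43.
Combined cut positions: 12, 43, 57.
Linear molecule, 3 cuts → 4 fragments:
  1–12 → 12 bp
  13–43 → 31 bp
  44–57 → 14 bp
  58–112 → 55 bp
Sorted largest to smallest: 55, 31, 14, 12 bp.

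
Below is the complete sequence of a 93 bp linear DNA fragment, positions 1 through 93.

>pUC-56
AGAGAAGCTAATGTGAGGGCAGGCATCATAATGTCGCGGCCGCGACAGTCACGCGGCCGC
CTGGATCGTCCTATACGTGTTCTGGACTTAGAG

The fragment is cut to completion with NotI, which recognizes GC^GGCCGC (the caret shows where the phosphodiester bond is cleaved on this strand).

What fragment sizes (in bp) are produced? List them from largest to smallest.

NotI sites (GCGGCCGC) start at positions 36, 53.
NotI cuts after base 2 of each site, so after positions 37, 54.
Linear molecule, 2 cuts → 3 fragments:
  1–37 → 37 bp
  38–54 → 17 bp
  55–93 → 39 bp
Sorted largest to smallest: 39, 37, 17 bp.

39, 37, 17 bp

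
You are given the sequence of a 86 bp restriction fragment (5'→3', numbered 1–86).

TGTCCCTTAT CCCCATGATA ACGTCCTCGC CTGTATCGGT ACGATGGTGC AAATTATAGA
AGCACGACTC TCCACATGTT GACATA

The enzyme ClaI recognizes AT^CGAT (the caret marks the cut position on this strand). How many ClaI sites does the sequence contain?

No occurrence of ATCGAT is present in the sequence.
ClaI does not cut: 0 sites.

0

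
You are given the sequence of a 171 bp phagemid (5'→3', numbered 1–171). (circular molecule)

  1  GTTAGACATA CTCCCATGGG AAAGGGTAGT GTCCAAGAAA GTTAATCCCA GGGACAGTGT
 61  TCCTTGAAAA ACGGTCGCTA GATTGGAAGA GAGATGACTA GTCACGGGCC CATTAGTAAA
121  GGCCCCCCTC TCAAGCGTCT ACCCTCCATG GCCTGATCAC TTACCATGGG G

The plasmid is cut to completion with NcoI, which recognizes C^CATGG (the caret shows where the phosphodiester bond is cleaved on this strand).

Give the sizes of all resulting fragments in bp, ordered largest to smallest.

NcoI sites (CCATGG) start at positions 14, 146, 164.
NcoI cuts after the first base of each site, so after positions 14, 146, 164.
Circular molecule, 3 cuts → 3 fragments:
  15–146 → 132 bp
  147–164 → 18 bp
  165–171 then 1–14 → 7 + 14 = 21 bp
Sorted largest to smallest: 132, 21, 18 bp.

132, 21, 18 bp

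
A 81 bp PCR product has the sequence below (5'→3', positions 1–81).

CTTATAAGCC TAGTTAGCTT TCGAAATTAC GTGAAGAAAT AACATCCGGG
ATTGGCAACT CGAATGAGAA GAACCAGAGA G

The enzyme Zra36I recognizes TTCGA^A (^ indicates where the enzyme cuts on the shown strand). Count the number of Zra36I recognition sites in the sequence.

TTCGAA occurs starting at position 20.
Zra36I cuts at 1 site.

1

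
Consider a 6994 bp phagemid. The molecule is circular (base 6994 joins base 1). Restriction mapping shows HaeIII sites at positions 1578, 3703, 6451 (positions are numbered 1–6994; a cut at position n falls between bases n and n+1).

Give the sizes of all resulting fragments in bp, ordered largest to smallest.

2748, 2125, 2121 bp

Circular molecule, 3 cuts → 3 fragments:
  3703 − 1578 = 2125 bp
  6451 − 3703 = 2748 bp
  wrap: 6994 − 6451 + 1578 = 2121 bp
Sorted largest to smallest: 2748, 2125, 2121 bp.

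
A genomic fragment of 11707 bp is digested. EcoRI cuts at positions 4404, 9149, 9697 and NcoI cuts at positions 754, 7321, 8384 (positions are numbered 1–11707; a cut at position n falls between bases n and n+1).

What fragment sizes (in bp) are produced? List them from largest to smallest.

3650, 2917, 2010, 1063, 765, 754, 548 bp

Combined cut positions (sorted): 754, 4404, 7321, 8384, 9149, 9697.
Linear molecule, 6 cuts → 7 fragments:
  754 − 0 = 754 bp
  4404 − 754 = 3650 bp
  7321 − 4404 = 2917 bp
  8384 − 7321 = 1063 bp
  9149 − 8384 = 765 bp
  9697 − 9149 = 548 bp
  11707 − 9697 = 2010 bp
Sorted largest to smallest: 3650, 2917, 2010, 1063, 765, 754, 548 bp.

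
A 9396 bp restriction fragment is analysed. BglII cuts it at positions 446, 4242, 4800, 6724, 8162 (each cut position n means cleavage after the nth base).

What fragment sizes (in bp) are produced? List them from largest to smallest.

3796, 1924, 1438, 1234, 558, 446 bp

Linear molecule, 5 cuts → 6 fragments:
  446 − 0 = 446 bp
  4242 − 446 = 3796 bp
  4800 − 4242 = 558 bp
  6724 − 4800 = 1924 bp
  8162 − 6724 = 1438 bp
  9396 − 8162 = 1234 bp
Sorted largest to smallest: 3796, 1924, 1438, 1234, 558, 446 bp.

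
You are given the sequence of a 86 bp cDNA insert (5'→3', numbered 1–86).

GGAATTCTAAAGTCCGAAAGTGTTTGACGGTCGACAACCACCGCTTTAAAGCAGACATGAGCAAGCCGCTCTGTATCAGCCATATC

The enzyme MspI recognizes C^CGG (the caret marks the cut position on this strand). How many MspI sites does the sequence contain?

0

No occurrence of CCGG is present in the sequence.
MspI does not cut: 0 sites.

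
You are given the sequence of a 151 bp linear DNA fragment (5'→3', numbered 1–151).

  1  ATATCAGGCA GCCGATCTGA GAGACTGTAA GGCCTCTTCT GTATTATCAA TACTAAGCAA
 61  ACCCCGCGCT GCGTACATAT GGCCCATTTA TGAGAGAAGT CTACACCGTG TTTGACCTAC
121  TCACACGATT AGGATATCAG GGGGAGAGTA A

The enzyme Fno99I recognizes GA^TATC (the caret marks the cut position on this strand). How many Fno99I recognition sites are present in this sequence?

1

GATATC occurs starting at position 133.
Fno99I cuts at 1 site.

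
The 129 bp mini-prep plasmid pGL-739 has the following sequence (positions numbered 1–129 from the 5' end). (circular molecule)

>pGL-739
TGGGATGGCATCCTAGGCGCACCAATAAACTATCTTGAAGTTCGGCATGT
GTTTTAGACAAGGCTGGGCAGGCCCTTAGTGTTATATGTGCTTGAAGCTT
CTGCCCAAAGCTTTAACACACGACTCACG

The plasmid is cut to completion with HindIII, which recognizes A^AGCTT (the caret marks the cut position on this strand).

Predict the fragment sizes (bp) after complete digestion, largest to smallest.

HindIII sites (AAGCTT) start at positions 95, 108.
HindIII cuts after the first base of each site, so after positions 95, 108.
Circular molecule, 2 cuts → 2 fragments:
  96–108 → 13 bp
  109–129 then 1–95 → 21 + 95 = 116 bp
Sorted largest to smallest: 116, 13 bp.

116, 13 bp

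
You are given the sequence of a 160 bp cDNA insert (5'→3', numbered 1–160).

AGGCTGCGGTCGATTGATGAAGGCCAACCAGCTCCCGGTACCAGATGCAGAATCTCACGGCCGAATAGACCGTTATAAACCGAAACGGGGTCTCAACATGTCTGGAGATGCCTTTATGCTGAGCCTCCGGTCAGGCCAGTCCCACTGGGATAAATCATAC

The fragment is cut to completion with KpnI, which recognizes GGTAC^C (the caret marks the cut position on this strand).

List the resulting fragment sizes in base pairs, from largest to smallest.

119, 41 bp

The KpnI site (GGTACC) starts at position 37.
KpnI cuts after base 5 of each site (before the last base), so after position 41.
Linear molecule, 1 cut → 2 fragments:
  1–41 → 41 bp
  42–160 → 119 bp
Sorted largest to smallest: 119, 41 bp.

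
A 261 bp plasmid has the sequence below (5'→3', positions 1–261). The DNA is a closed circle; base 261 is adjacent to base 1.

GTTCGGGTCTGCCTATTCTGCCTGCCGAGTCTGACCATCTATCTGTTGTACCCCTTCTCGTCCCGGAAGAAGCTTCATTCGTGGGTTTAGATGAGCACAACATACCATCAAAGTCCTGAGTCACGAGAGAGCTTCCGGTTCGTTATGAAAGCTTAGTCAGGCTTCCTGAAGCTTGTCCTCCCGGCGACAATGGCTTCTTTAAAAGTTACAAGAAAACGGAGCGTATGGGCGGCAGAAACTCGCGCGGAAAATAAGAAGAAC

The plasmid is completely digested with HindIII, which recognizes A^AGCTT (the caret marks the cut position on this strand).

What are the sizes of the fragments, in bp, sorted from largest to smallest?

162, 79, 20 bp

HindIII sites (AAGCTT) start at positions 70, 149, 169.
HindIII cuts after the first base of each site, so after positions 70, 149, 169.
Circular molecule, 3 cuts → 3 fragments:
  71–149 → 79 bp
  150–169 → 20 bp
  170–261 then 1–70 → 92 + 70 = 162 bp
Sorted largest to smallest: 162, 79, 20 bp.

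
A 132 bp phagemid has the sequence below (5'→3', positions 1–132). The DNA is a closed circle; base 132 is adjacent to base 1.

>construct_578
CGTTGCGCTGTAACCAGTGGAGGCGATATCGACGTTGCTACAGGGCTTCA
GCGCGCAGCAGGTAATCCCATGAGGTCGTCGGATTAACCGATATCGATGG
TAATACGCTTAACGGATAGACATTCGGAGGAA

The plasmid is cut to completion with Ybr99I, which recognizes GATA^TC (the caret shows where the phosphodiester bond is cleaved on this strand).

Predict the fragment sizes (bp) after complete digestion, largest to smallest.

Ybr99I sites (GATATC) start at positions 25, 90.
Ybr99I cuts after base 4 of each site, so after positions 28, 93.
Circular molecule, 2 cuts → 2 fragments:
  29–93 → 65 bp
  94–132 then 1–28 → 39 + 28 = 67 bp
Sorted largest to smallest: 67, 65 bp.

67, 65 bp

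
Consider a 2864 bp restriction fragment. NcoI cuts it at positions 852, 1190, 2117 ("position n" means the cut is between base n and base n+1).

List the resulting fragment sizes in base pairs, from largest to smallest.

927, 852, 747, 338 bp

Linear molecule, 3 cuts → 4 fragments:
  852 − 0 = 852 bp
  1190 − 852 = 338 bp
  2117 − 1190 = 927 bp
  2864 − 2117 = 747 bp
Sorted largest to smallest: 927, 852, 747, 338 bp.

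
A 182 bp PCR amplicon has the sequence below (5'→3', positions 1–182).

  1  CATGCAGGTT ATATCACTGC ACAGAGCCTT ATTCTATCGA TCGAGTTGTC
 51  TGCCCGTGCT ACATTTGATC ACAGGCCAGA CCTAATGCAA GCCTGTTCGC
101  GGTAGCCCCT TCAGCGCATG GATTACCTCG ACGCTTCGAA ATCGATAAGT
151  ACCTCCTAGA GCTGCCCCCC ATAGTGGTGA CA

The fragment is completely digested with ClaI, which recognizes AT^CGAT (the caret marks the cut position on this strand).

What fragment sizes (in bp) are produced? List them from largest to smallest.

105, 40, 37 bp

ClaI sites (ATCGAT) start at positions 36, 141.
ClaI cuts after base 2 of each site, so after positions 37, 142.
Linear molecule, 2 cuts → 3 fragments:
  1–37 → 37 bp
  38–142 → 105 bp
  143–182 → 40 bp
Sorted largest to smallest: 105, 40, 37 bp.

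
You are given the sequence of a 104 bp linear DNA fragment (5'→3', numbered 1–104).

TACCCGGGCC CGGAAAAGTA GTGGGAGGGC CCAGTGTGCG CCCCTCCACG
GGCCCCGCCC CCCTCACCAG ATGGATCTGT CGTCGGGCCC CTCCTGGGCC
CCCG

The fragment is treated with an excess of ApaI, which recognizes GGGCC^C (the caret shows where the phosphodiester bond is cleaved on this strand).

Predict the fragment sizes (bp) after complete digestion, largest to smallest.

35, 23, 21, 11, 10, 4 bp

ApaI sites (GGGCCC) start at positions 6, 27, 50, 85, 96.
ApaI cuts after base 5 of each site (before the last base), so after positions 10, 31, 54, 89, 100.
Linear molecule, 5 cuts → 6 fragments:
  1–10 → 10 bp
  11–31 → 21 bp
  32–54 → 23 bp
  55–89 → 35 bp
  90–100 → 11 bp
  101–104 → 4 bp
Sorted largest to smallest: 35, 23, 21, 11, 10, 4 bp.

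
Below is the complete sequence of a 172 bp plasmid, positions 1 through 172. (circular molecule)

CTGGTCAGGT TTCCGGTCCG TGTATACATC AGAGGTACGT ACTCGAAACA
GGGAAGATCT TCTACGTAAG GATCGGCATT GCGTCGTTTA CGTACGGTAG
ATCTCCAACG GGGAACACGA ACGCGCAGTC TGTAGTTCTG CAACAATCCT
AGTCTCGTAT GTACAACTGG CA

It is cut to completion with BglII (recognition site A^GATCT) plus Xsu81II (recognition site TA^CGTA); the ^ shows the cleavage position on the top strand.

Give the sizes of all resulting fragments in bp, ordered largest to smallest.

110, 26, 18, 9, 9 bp

BglII sites (AGATCT) start at positions 55, 99.
BglII cuts after the first base of each site, so after positions 55, 99.
Xsu81II sites (TACGTA) start at positions 36, 63, 89.
Xsu81II cuts after base 2 of each site, so after positions 37, 64, 90.
Combined cut positions: 37, 55, 64, 90, 99.
Circular molecule, 5 cuts → 5 fragments:
  38–55 → 18 bp
  56–64 → 9 bp
  65–90 → 26 bp
  91–99 → 9 bp
  100–172 then 1–37 → 73 + 37 = 110 bp
Sorted largest to smallest: 110, 26, 18, 9, 9 bp.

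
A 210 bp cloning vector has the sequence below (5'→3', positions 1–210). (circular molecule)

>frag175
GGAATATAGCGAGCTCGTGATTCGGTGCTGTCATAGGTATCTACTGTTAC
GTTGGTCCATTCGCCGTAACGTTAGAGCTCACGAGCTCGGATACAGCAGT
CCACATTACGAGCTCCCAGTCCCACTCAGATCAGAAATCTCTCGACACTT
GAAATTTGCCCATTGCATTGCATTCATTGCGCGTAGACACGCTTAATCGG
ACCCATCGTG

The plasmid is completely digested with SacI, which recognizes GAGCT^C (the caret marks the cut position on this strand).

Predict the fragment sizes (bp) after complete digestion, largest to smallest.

SacI sites (GAGCTC) start at positions 11, 75, 83, 110.
SacI cuts after base 5 of each site (before the last base), so after positions 15, 79, 87, 114.
Circular molecule, 4 cuts → 4 fragments:
  16–79 → 64 bp
  80–87 → 8 bp
  88–114 → 27 bp
  115–210 then 1–15 → 96 + 15 = 111 bp
Sorted largest to smallest: 111, 64, 27, 8 bp.

111, 64, 27, 8 bp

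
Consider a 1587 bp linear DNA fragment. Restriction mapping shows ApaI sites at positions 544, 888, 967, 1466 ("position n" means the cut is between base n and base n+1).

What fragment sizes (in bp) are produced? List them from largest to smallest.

544, 499, 344, 121, 79 bp

Linear molecule, 4 cuts → 5 fragments:
  544 − 0 = 544 bp
  888 − 544 = 344 bp
  967 − 888 = 79 bp
  1466 − 967 = 499 bp
  1587 − 1466 = 121 bp
Sorted largest to smallest: 544, 499, 344, 121, 79 bp.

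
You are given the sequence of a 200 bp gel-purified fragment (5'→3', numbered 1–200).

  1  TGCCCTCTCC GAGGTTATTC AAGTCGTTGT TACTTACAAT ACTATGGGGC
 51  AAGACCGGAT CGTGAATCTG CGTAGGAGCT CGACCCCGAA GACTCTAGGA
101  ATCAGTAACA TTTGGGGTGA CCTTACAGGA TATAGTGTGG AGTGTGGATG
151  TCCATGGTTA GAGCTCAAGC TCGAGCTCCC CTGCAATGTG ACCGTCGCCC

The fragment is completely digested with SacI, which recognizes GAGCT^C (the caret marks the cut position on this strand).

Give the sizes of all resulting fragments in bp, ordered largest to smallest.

85, 80, 23, 12 bp

SacI sites (GAGCTC) start at positions 76, 161, 173.
SacI cuts after base 5 of each site (before the last base), so after positions 80, 165, 177.
Linear molecule, 3 cuts → 4 fragments:
  1–80 → 80 bp
  81–165 → 85 bp
  166–177 → 12 bp
  178–200 → 23 bp
Sorted largest to smallest: 85, 80, 23, 12 bp.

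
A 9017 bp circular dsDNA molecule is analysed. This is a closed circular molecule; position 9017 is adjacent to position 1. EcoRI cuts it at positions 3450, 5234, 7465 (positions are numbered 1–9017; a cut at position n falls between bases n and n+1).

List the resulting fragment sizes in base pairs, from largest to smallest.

5002, 2231, 1784 bp

Circular molecule, 3 cuts → 3 fragments:
  5234 − 3450 = 1784 bp
  7465 − 5234 = 2231 bp
  wrap: 9017 − 7465 + 3450 = 5002 bp
Sorted largest to smallest: 5002, 2231, 1784 bp.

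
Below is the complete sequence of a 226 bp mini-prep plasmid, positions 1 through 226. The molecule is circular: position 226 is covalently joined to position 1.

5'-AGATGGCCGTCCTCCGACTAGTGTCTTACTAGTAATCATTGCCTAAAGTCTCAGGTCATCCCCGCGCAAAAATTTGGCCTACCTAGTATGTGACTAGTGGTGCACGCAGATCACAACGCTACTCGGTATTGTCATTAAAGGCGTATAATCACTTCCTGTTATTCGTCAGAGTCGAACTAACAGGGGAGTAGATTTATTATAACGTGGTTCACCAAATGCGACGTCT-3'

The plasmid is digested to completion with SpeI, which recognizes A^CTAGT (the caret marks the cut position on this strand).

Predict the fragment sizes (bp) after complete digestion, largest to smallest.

150, 65, 11 bp

SpeI sites (ACTAGT) start at positions 17, 28, 93.
SpeI cuts after the first base of each site, so after positions 17, 28, 93.
Circular molecule, 3 cuts → 3 fragments:
  18–28 → 11 bp
  29–93 → 65 bp
  94–226 then 1–17 → 133 + 17 = 150 bp
Sorted largest to smallest: 150, 65, 11 bp.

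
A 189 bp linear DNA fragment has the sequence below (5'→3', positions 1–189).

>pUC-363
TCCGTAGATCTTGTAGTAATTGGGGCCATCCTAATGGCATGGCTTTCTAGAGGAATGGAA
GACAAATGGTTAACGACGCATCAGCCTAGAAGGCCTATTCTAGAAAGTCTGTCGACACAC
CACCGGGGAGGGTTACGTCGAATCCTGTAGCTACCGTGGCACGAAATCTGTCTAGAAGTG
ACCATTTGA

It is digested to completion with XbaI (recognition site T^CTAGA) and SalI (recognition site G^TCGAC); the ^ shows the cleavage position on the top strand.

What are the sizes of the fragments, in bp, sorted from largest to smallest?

XbaI sites (TCTAGA) start at positions 46, 99, 171.
XbaI cuts after the first base of each site, so after positions 46, 99, 171.
The SalI site (GTCGAC) starts at position 111.
SalI cuts after the first base of each site, so after position 111.
Combined cut positions: 46, 99, 111, 171.
Linear molecule, 4 cuts → 5 fragments:
  1–46 → 46 bp
  47–99 → 53 bp
  100–111 → 12 bp
  112–171 → 60 bp
  172–189 → 18 bp
Sorted largest to smallest: 60, 53, 46, 18, 12 bp.

60, 53, 46, 18, 12 bp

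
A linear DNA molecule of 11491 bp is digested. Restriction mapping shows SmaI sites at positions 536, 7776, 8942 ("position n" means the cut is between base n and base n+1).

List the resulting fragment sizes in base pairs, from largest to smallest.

Linear molecule, 3 cuts → 4 fragments:
  536 − 0 = 536 bp
  7776 − 536 = 7240 bp
  8942 − 7776 = 1166 bp
  11491 − 8942 = 2549 bp
Sorted largest to smallest: 7240, 2549, 1166, 536 bp.

7240, 2549, 1166, 536 bp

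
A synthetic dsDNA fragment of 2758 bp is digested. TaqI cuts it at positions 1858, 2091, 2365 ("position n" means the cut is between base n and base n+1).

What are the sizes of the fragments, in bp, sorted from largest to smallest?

1858, 393, 274, 233 bp

Linear molecule, 3 cuts → 4 fragments:
  1858 − 0 = 1858 bp
  2091 − 1858 = 233 bp
  2365 − 2091 = 274 bp
  2758 − 2365 = 393 bp
Sorted largest to smallest: 1858, 393, 274, 233 bp.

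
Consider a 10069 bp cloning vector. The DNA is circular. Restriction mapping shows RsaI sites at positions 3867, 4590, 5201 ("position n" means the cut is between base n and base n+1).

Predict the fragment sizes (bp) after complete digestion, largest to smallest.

8735, 723, 611 bp

Circular molecule, 3 cuts → 3 fragments:
  4590 − 3867 = 723 bp
  5201 − 4590 = 611 bp
  wrap: 10069 − 5201 + 3867 = 8735 bp
Sorted largest to smallest: 8735, 723, 611 bp.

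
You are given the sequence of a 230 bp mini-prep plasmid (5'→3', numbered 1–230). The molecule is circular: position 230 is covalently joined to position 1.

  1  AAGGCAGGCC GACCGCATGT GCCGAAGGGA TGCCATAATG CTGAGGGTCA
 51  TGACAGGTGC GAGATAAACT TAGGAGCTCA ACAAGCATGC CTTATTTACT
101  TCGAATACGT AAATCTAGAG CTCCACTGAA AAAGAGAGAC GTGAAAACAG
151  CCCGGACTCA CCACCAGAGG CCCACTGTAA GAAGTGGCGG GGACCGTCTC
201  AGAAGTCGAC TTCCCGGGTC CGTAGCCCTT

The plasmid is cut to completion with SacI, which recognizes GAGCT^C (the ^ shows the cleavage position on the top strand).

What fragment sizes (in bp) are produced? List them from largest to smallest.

SacI sites (GAGCTC) start at positions 74, 118.
SacI cuts after base 5 of each site (before the last base), so after positions 78, 122.
Circular molecule, 2 cuts → 2 fragments:
  79–122 → 44 bp
  123–230 then 1–78 → 108 + 78 = 186 bp
Sorted largest to smallest: 186, 44 bp.

186, 44 bp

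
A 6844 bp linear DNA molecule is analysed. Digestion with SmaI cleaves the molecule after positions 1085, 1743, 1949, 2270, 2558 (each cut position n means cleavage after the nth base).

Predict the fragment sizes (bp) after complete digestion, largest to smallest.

Linear molecule, 5 cuts → 6 fragments:
  1085 − 0 = 1085 bp
  1743 − 1085 = 658 bp
  1949 − 1743 = 206 bp
  2270 − 1949 = 321 bp
  2558 − 2270 = 288 bp
  6844 − 2558 = 4286 bp
Sorted largest to smallest: 4286, 1085, 658, 321, 288, 206 bp.

4286, 1085, 658, 321, 288, 206 bp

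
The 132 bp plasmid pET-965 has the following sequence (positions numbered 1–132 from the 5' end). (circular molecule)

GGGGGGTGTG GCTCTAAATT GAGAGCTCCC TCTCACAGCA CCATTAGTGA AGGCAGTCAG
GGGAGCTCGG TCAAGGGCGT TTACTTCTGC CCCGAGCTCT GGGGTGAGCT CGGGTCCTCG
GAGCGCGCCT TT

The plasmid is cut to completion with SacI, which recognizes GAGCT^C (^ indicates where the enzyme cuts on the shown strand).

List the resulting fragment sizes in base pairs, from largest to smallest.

49, 40, 31, 12 bp

SacI sites (GAGCTC) start at positions 23, 63, 94, 106.
SacI cuts after base 5 of each site (before the last base), so after positions 27, 67, 98, 110.
Circular molecule, 4 cuts → 4 fragments:
  28–67 → 40 bp
  68–98 → 31 bp
  99–110 → 12 bp
  111–132 then 1–27 → 22 + 27 = 49 bp
Sorted largest to smallest: 49, 40, 31, 12 bp.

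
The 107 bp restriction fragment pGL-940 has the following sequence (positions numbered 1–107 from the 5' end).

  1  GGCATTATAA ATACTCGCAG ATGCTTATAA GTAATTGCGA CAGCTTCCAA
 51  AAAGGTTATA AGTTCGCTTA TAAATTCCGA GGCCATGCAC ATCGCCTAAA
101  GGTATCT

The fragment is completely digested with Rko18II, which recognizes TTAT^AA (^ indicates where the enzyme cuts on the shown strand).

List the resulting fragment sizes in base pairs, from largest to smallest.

Rko18II sites (TTATAA) start at positions 5, 25, 56, 68.
Rko18II cuts after base 4 of each site, so after positions 8, 28, 59, 71.
Linear molecule, 4 cuts → 5 fragments:
  1–8 → 8 bp
  9–28 → 20 bp
  29–59 → 31 bp
  60–71 → 12 bp
  72–107 → 36 bp
Sorted largest to smallest: 36, 31, 20, 12, 8 bp.

36, 31, 20, 12, 8 bp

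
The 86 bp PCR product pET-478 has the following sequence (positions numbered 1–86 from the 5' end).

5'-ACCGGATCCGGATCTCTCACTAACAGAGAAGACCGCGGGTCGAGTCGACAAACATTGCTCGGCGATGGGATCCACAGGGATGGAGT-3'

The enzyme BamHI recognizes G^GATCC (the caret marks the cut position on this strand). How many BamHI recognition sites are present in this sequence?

GGATCC occurs starting at positions 4, 68.
BamHI cuts at 2 sites.

2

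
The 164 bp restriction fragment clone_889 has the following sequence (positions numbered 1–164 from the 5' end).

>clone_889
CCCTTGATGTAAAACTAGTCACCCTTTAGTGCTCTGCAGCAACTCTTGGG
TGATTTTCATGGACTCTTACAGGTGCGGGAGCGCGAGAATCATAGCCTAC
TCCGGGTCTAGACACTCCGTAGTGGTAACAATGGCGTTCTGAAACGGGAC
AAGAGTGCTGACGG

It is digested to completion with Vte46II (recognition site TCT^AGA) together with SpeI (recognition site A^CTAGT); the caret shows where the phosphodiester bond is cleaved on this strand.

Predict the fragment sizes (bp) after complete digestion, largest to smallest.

95, 55, 14 bp

The Vte46II site (TCTAGA) starts at position 107.
Vte46II cuts after base 3 of each site, so after position 109.
The SpeI site (ACTAGT) starts at position 14.
SpeI cuts after the first base of each site, so after position 14.
Combined cut positions: 14, 109.
Linear molecule, 2 cuts → 3 fragments:
  1–14 → 14 bp
  15–109 → 95 bp
  110–164 → 55 bp
Sorted largest to smallest: 95, 55, 14 bp.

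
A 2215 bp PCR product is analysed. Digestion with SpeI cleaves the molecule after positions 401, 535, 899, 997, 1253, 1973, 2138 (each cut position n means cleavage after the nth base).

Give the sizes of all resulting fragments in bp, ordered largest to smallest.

Linear molecule, 7 cuts → 8 fragments:
  401 − 0 = 401 bp
  535 − 401 = 134 bp
  899 − 535 = 364 bp
  997 − 899 = 98 bp
  1253 − 997 = 256 bp
  1973 − 1253 = 720 bp
  2138 − 1973 = 165 bp
  2215 − 2138 = 77 bp
Sorted largest to smallest: 720, 401, 364, 256, 165, 134, 98, 77 bp.

720, 401, 364, 256, 165, 134, 98, 77 bp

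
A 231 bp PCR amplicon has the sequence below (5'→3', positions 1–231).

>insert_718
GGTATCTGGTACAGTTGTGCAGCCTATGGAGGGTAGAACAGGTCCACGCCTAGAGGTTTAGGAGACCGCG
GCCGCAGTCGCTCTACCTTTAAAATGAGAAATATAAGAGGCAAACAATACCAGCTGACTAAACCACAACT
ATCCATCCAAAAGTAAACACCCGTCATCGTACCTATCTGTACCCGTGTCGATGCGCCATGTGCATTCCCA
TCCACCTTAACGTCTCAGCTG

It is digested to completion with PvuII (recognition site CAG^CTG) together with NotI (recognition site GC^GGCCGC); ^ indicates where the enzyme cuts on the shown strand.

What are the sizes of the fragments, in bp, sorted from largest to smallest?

105, 69, 54, 3 bp

PvuII sites (CAGCTG) start at positions 121, 226.
PvuII cuts after base 3 of each site, so after positions 123, 228.
The NotI site (GCGGCCGC) starts at position 68.
NotI cuts after base 2 of each site, so after position 69.
Combined cut positions: 69, 123, 228.
Linear molecule, 3 cuts → 4 fragments:
  1–69 → 69 bp
  70–123 → 54 bp
  124–228 → 105 bp
  229–231 → 3 bp
Sorted largest to smallest: 105, 69, 54, 3 bp.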